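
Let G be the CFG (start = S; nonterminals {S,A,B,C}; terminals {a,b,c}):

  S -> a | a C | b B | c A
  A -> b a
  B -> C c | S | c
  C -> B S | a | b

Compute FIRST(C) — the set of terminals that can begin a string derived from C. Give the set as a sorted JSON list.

Compute FIRST by fixpoint:
[1]
  A via A→b a: +{b}
  B via B→c: +{c}
  C via C→B S: +{c}
  C via C→a: +{a}
  C via C→b: +{b}
  S via S→a: +{a}
  S via S→b B: +{b}
  S via S→c A: +{c}
  S: {a,b,c}  A: {b}  B: {c}  C: {a,b,c}
[2]
  B via B→C c: +{a,b}
  S: {a,b,c}  A: {b}  B: {a,b,c}  C: {a,b,c}
[3] (no change)
  S: {a,b,c}  A: {b}  B: {a,b,c}  C: {a,b,c}

FIRST(C) = ["a", "b", "c"]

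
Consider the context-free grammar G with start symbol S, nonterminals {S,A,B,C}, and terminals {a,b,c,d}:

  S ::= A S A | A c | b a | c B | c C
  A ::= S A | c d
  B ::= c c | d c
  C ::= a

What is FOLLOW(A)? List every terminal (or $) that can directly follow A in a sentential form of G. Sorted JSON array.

Compute FIRST by fixpoint:
pass 1:
  A via A→c d: +{c}
  B via B→c c: +{c}
  B via B→d c: +{d}
  C via C→a: +{a}
  S via S→A S A: +{c}
  S via S→b a: +{b}
  FIRST[S]={b,c}  FIRST[A]={c}  FIRST[B]={c,d}  FIRST[C]={a}
pass 2:
  A via A→S A: +{b}
  FIRST[S]={b,c}  FIRST[A]={b,c}  FIRST[B]={c,d}  FIRST[C]={a}
pass 3: (stable)
  FIRST[S]={b,c}  FIRST[A]={b,c}  FIRST[B]={c,d}  FIRST[C]={a}

FOLLOW iteration:
seed FOLLOW(S) with $
pass 1:
  A→S A: FOLLOW(S) ⊇ FIRST(A) = {b,c}; new: +{b,c}
  S→A S A: FOLLOW(A) ⊇ FIRST(S) = {b,c}; new: +{b,c}
  S→A S A: FOLLOW(A) ⊇ FOLLOW(S) ⊇ {$,b,c}; new: +{$}
  S→c B: FOLLOW(B) ⊇ FOLLOW(S) ⊇ {$,b,c}; new: +{$,b,c}
  S→c C: FOLLOW(C) ⊇ FOLLOW(S) ⊇ {$,b,c}; new: +{$,b,c}
  FOLLOW[S]={$,b,c}  FOLLOW[A]={$,b,c}  FOLLOW[B]={$,b,c}  FOLLOW[C]={$,b,c}
pass 2: (stable)
  FOLLOW[S]={$,b,c}  FOLLOW[A]={$,b,c}  FOLLOW[B]={$,b,c}  FOLLOW[C]={$,b,c}

FOLLOW(A) = ["$", "b", "c"]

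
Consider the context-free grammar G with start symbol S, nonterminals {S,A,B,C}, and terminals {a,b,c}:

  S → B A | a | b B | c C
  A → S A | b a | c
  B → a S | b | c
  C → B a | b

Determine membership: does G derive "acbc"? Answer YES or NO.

CNF form of G:
  S -> B A | T0 B | T2 C | a
  A -> S A | T0 T1 | c
  B -> T1 S | b | c
  C -> B T1 | b
  T0 -> b
  T1 -> a
  T2 -> c

CYK fill:
  [0..0]={S,T1}  "a"  orig:{S}
  [1..1]={A,B,T2}  "c"  orig:{A,B}
  [2..2]={B,C,T0}  "b"  orig:{B,C}
  [3..3]={A,B,T2}  "c"  orig:{A,B}
  [0..1]={A}  "ac"
  [1..2]={S}  "cb"
  [2..3]={S}  "bc"
  [0..2]={B}  "acb"
  [1..3]={A}  "cbc"
  [0..3]={A,S}  "acbc"

S ∈ T[0,3] ⇒ YES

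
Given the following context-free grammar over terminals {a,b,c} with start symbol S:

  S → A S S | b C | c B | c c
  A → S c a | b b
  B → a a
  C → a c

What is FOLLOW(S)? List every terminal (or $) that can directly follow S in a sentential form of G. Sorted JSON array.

FIRST iteration:
pass 1:
  A via A→b b: +{b}
  B via B→a a: +{a}
  C via C→a c: +{a}
  S via S→A S S: +{b}
  S via S→c B: +{c}
  FIRST(S)={b,c}  FIRST(A)={b}  FIRST(B)={a}  FIRST(C)={a}
pass 2:
  A via A→S c a: +{c}
  FIRST(S)={b,c}  FIRST(A)={b,c}  FIRST(B)={a}  FIRST(C)={a}
pass 3: (stable)
  FIRST(S)={b,c}  FIRST(A)={b,c}  FIRST(B)={a}  FIRST(C)={a}

Compute FOLLOW by fixpoint:
seed FOLLOW(S) with $
round 1:
  A→S c a: FOLLOW(S) ⊇ FIRST(c) = {c}; new: +{c}
  S→A S S: FOLLOW(A) ⊇ FIRST(S) = {b,c}; new: +{b,c}
  S→A S S: FOLLOW(S) ⊇ FIRST(S) = {b,c}; new: +{b}
  S→b C: FOLLOW(C) ⊇ FOLLOW(S) ⊇ {$,b,c}; new: +{$,b,c}
  S→c B: FOLLOW(B) ⊇ FOLLOW(S) ⊇ {$,b,c}; new: +{$,b,c}
  S: {$,b,c}  A: {b,c}  B: {$,b,c}  C: {$,b,c}
round 2: done
  S: {$,b,c}  A: {b,c}  B: {$,b,c}  C: {$,b,c}

FOLLOW(S) = ["$", "b", "c"]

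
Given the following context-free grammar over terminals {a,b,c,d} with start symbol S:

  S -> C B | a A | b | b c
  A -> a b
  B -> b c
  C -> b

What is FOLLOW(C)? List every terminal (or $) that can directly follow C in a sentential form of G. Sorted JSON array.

Compute FIRST by fixpoint:
iter 1:
  A via A→a b: +{a}
  B via B→b c: +{b}
  C via C→b: +{b}
  S via S→C B: +{b}
  S via S→a A: +{a}
  FIRST[S]={a,b}  FIRST[A]={a}  FIRST[B]={b}  FIRST[C]={b}
iter 2: done
  FIRST[S]={a,b}  FIRST[A]={a}  FIRST[B]={b}  FIRST[C]={b}

FOLLOW sets:
seed FOLLOW(S) with $
pass 1:
  S→C B: FOLLOW(C) ⊇ FIRST(B) = {b}; new: +{b}
  S→C B: FOLLOW(B) ⊇ FOLLOW(S) ⊇ {$}; new: +{$}
  S→a A: FOLLOW(A) ⊇ FOLLOW(S) ⊇ {$}; new: +{$}
  FOLLOW[S]={$}  FOLLOW[A]={$}  FOLLOW[B]={$}  FOLLOW[C]={b}
pass 2: (stable)
  FOLLOW[S]={$}  FOLLOW[A]={$}  FOLLOW[B]={$}  FOLLOW[C]={b}

FOLLOW(C) = ["b"]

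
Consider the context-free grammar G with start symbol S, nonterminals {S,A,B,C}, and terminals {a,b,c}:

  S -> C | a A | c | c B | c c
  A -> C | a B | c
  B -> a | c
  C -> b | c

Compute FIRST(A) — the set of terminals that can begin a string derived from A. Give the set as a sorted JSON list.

FIRST iteration:
[1]
  A via A→a B: +{a}
  A via A→c: +{c}
  B via B→a: +{a}
  B via B→c: +{c}
  C via C→b: +{b}
  C via C→c: +{c}
  S via S→C: +{b,c}
  S via S→a A: +{a}
  S: {a,b,c}  A: {a,c}  B: {a,c}  C: {b,c}
[2]
  A via A→C: +{b}
  S: {a,b,c}  A: {a,b,c}  B: {a,c}  C: {b,c}
[3] done
  S: {a,b,c}  A: {a,b,c}  B: {a,c}  C: {b,c}

FIRST(A) = ["a", "b", "c"]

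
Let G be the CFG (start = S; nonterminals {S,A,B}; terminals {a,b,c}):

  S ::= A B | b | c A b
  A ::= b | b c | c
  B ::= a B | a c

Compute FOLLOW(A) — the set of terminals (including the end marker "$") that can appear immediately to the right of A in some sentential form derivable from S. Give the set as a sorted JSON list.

Compute FIRST by fixpoint:
iter 1:
  A via A→b: +{b}
  A via A→c: +{c}
  B via B→a B: +{a}
  S via S→A B: +{b,c}
  FIRST(S)={b,c}  FIRST(A)={b,c}  FIRST(B)={a}
iter 2: — fixpoint
  FIRST(S)={b,c}  FIRST(A)={b,c}  FIRST(B)={a}

FOLLOW iteration:
initialize: $ ∈ FOLLOW(S)
[1]
  S→A B: FOLLOW(A) ⊇ FIRST(B) = {a}; new: +{a}
  S→A B: FOLLOW(B) ⊇ FOLLOW(S) ⊇ {$}; new: +{$}
  S→c A b: FOLLOW(A) ⊇ FIRST(b) = {b}; new: +{b}
  S: {$}  A: {a,b}  B: {$}
[2] done
  S: {$}  A: {a,b}  B: {$}

FOLLOW(A) = ["a", "b"]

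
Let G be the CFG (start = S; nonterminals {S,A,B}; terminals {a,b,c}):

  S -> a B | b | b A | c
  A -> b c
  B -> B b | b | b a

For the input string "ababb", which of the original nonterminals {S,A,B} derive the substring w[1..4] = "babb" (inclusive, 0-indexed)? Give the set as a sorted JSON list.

CNF form of G:
  S -> T0 A | T2 B | b | c
  A -> T0 T1
  B -> B T0 | T0 T2 | b
  T0 -> b
  T1 -> c
  T2 -> a

Fill CYK table bottom-up (cells [i..j] with 1 ≤ i ≤ j ≤ 4 only):
  cell(1,1) b: {B,S,T0}  orig:{B,S}
  cell(2,2) a: {T2}  orig:{}
  cell(3,3) b: {B,S,T0}  orig:{B,S}
  cell(4,4) b: {B,S,T0}  orig:{B,S}
  cell(1,2) ba: {B}
  cell(2,3) ab: {S}
  cell(3,4) bb: {B}
  cell(1,3) bab: {B}
  cell(2,4) abb: {S}
  cell(1,4) babb: {B}

Original NTs in T[1,4] deriving "babb": ["B"]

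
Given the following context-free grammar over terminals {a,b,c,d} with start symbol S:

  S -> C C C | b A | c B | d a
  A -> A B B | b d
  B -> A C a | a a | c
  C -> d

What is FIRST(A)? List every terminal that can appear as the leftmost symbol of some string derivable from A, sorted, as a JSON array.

FIRST iteration:
iter 1:
  A via A→b d: +{b}
  B via B→A C a: +{b}
  B via B→a a: +{a}
  B via B→c: +{c}
  C via C→d: +{d}
  S via S→C C C: +{d}
  S via S→b A: +{b}
  S via S→c B: +{c}
  FIRST(S)={b,c,d}  FIRST(A)={b}  FIRST(B)={a,b,c}  FIRST(C)={d}
iter 2: — fixpoint
  FIRST(S)={b,c,d}  FIRST(A)={b}  FIRST(B)={a,b,c}  FIRST(C)={d}

FIRST(A) = ["b"]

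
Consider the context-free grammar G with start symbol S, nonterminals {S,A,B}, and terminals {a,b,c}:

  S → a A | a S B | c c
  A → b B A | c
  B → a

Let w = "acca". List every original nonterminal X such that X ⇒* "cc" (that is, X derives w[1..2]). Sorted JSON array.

Convert to CNF:
  S -> T1 A | T1 X4 | T2 T2
  A -> T0 X3 | c
  B -> a
  T0 -> b
  T1 -> a
  T2 -> c
  X3 -> B A
  X4 -> S B

Fill CYK table bottom-up — only the sub-triangle for w[1..2]:
  T[1,1] 'c' = {A,T2}  orig:{A}
  T[2,2] 'c' = {A,T2}  orig:{A}
  T[1,2] 'cc' = {S}

Original NTs in T[1,2] deriving "cc": ["S"]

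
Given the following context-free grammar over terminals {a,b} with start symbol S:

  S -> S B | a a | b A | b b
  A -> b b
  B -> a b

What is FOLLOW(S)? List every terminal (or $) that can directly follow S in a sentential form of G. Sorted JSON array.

Compute FIRST by fixpoint:
round 1:
  A via A→b b: +{b}
  B via B→a b: +{a}
  S via S→a a: +{a}
  S via S→b A: +{b}
  FIRST[S]={a,b}  FIRST[A]={b}  FIRST[B]={a}
round 2: (stable)
  FIRST[S]={a,b}  FIRST[A]={b}  FIRST[B]={a}

Compute FOLLOW by fixpoint:
seed FOLLOW(S) with $
iter 1:
  S→S B: FOLLOW(S) ⊇ FIRST(B) = {a}; new: +{a}
  S→S B: FOLLOW(B) ⊇ FOLLOW(S) ⊇ {$,a}; new: +{$,a}
  S→b A: FOLLOW(A) ⊇ FOLLOW(S) ⊇ {$,a}; new: +{$,a}
  S: {$,a}  A: {$,a}  B: {$,a}
iter 2: done
  S: {$,a}  A: {$,a}  B: {$,a}

FOLLOW(S) = ["$", "a"]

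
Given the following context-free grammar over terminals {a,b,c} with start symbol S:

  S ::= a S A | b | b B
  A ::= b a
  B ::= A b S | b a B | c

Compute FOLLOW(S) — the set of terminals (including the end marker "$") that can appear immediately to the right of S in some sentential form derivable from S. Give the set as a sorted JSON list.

FIRST iteration:
iter 1:
  A via A→b a: +{b}
  B via B→A b S: +{b}
  B via B→c: +{c}
  S via S→a S A: +{a}
  S via S→b: +{b}
  FIRST[S]={a,b}  FIRST[A]={b}  FIRST[B]={b,c}
iter 2: (no change)
  FIRST[S]={a,b}  FIRST[A]={b}  FIRST[B]={b,c}

FOLLOW iteration:
FOLLOW(S) := {$}
round 1:
  B→A b S: FOLLOW(A) ⊇ FIRST(b) = {b}; new: +{b}
  S→a S A: FOLLOW(S) ⊇ FIRST(A) = {b}; new: +{b}
  S→a S A: FOLLOW(A) ⊇ FOLLOW(S) ⊇ {$,b}; new: +{$}
  S→b B: FOLLOW(B) ⊇ FOLLOW(S) ⊇ {$,b}; new: +{$,b}
  FOLLOW[S]={$,b}  FOLLOW[A]={$,b}  FOLLOW[B]={$,b}
round 2: (stable)
  FOLLOW[S]={$,b}  FOLLOW[A]={$,b}  FOLLOW[B]={$,b}

FOLLOW(S) = ["$", "b"]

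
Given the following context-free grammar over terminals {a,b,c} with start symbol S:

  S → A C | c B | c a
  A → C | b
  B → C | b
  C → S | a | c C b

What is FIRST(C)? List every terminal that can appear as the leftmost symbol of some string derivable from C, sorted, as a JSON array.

FIRST iteration:
[1]
  A via A→b: +{b}
  B via B→b: +{b}
  C via C→a: +{a}
  C via C→c C b: +{c}
  S via S→A C: +{b}
  S via S→c B: +{c}
  FIRST[S]={b,c}  FIRST[A]={b}  FIRST[B]={b}  FIRST[C]={a,c}
[2]
  A via A→C: +{a,c}
  B via B→C: +{a,c}
  C via C→S: +{b}
  S via S→A C: +{a}
  FIRST[S]={a,b,c}  FIRST[A]={a,b,c}  FIRST[B]={a,b,c}  FIRST[C]={a,b,c}
[3] done
  FIRST[S]={a,b,c}  FIRST[A]={a,b,c}  FIRST[B]={a,b,c}  FIRST[C]={a,b,c}

FIRST(C) = ["a", "b", "c"]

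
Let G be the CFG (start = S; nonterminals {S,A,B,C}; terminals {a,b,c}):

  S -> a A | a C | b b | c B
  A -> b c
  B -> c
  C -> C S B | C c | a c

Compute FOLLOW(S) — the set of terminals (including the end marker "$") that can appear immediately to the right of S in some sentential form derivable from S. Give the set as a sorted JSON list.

FIRST sets, iterate to fixpoint:
[1]
  A via A→b c: +{b}
  B via B→c: +{c}
  C via C→a c: +{a}
  S via S→a A: +{a}
  S via S→b b: +{b}
  S via S→c B: +{c}
  S: {a,b,c}  A: {b}  B: {c}  C: {a}
[2] — fixpoint
  S: {a,b,c}  A: {b}  B: {c}  C: {a}

FOLLOW iteration:
initialize: $ ∈ FOLLOW(S)
pass 1:
  C→C S B: FOLLOW(C) ⊇ FIRST(S) = {a,b,c}; new: +{a,b,c}
  C→C S B: FOLLOW(S) ⊇ FIRST(B) = {c}; new: +{c}
  C→C S B: FOLLOW(B) ⊇ FOLLOW(C) ⊇ {a,b,c}; new: +{a,b,c}
  S→a A: FOLLOW(A) ⊇ FOLLOW(S) ⊇ {$,c}; new: +{$,c}
  S→a C: FOLLOW(C) ⊇ FOLLOW(S) ⊇ {$,c}; new: +{$}
  S→c B: FOLLOW(B) ⊇ FOLLOW(S) ⊇ {$,c}; new: +{$}
  FOLLOW[S]={$,c}  FOLLOW[A]={$,c}  FOLLOW[B]={$,a,b,c}  FOLLOW[C]={$,a,b,c}
pass 2: done
  FOLLOW[S]={$,c}  FOLLOW[A]={$,c}  FOLLOW[B]={$,a,b,c}  FOLLOW[C]={$,a,b,c}

FOLLOW(S) = ["$", "c"]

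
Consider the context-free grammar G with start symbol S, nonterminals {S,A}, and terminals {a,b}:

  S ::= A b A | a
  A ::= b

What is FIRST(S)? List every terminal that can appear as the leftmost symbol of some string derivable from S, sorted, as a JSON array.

Compute FIRST by fixpoint:
[1]
  A via A→b: +{b}
  S via S→A b A: +{b}
  S via S→a: +{a}
  FIRST(S)={a,b}  FIRST(A)={b}
[2] (stable)
  FIRST(S)={a,b}  FIRST(A)={b}

FIRST(S) = ["a", "b"]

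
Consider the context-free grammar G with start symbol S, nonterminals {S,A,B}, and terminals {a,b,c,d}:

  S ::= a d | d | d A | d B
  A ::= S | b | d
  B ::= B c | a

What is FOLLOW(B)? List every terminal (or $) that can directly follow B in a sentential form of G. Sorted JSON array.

FIRST iteration:
[1]
  A via A→b: +{b}
  A via A→d: +{d}
  B via B→a: +{a}
  S via S→a d: +{a}
  S via S→d: +{d}
  FIRST[S]={a,d}  FIRST[A]={b,d}  FIRST[B]={a}
[2]
  A via A→S: +{a}
  FIRST[S]={a,d}  FIRST[A]={a,b,d}  FIRST[B]={a}
[3] (no change)
  FIRST[S]={a,d}  FIRST[A]={a,b,d}  FIRST[B]={a}

FOLLOW sets:
FOLLOW(S) := {$}
[1]
  B→B c: FOLLOW(B) ⊇ FIRST(c) = {c}; new: +{c}
  S→d A: FOLLOW(A) ⊇ FOLLOW(S) ⊇ {$}; new: +{$}
  S→d B: FOLLOW(B) ⊇ FOLLOW(S) ⊇ {$}; new: +{$}
  FOLLOW(S)={$}  FOLLOW(A)={$}  FOLLOW(B)={$,c}
[2] (stable)
  FOLLOW(S)={$}  FOLLOW(A)={$}  FOLLOW(B)={$,c}

FOLLOW(B) = ["$", "c"]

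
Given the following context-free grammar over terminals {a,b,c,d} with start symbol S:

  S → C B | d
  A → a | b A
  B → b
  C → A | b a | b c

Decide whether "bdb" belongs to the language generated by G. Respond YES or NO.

Convert to CNF:
  S -> C B | d
  A -> T0 A | a
  B -> b
  C -> T0 A | T0 T1 | T0 T2 | a
  T0 -> b
  T1 -> a
  T2 -> c

Fill CYK table bottom-up:
  [0..0]={B,T0}  "b"  orig:{B}
  [1..1]={S}  "d"
  [2..2]={B,T0}  "b"  orig:{B}
  [0..1]=∅  "bd"
  [1..2]=∅  "db"
  [0..2]=∅  "bdb"

S ∉ T[0,2] ⇒ NO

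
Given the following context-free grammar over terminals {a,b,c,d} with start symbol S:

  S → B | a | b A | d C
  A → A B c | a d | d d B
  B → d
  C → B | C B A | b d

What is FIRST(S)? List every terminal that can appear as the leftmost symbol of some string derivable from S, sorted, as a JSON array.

Compute FIRST by fixpoint:
[1]
  A via A→a d: +{a}
  A via A→d d B: +{d}
  B via B→d: +{d}
  C via C→B: +{d}
  C via C→b d: +{b}
  S via S→B: +{d}
  S via S→a: +{a}
  S via S→b A: +{b}
  FIRST[S]={a,b,d}  FIRST[A]={a,d}  FIRST[B]={d}  FIRST[C]={b,d}
[2] (no change)
  FIRST[S]={a,b,d}  FIRST[A]={a,d}  FIRST[B]={d}  FIRST[C]={b,d}

FIRST(S) = ["a", "b", "d"]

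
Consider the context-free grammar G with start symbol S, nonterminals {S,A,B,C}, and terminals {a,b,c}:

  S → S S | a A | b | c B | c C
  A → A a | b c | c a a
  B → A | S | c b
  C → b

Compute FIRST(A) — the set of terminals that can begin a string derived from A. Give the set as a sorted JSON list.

FIRST sets, iterate to fixpoint:
pass 1:
  A via A→b c: +{b}
  A via A→c a a: +{c}
  B via B→A: +{b,c}
  C via C→b: +{b}
  S via S→a A: +{a}
  S via S→b: +{b}
  S via S→c B: +{c}
  S: {a,b,c}  A: {b,c}  B: {b,c}  C: {b}
pass 2:
  B via B→S: +{a}
  S: {a,b,c}  A: {b,c}  B: {a,b,c}  C: {b}
pass 3: (stable)
  S: {a,b,c}  A: {b,c}  B: {a,b,c}  C: {b}

FIRST(A) = ["b", "c"]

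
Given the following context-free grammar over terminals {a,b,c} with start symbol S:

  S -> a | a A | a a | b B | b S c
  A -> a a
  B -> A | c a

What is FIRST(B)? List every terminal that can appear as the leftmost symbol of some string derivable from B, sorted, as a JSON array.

Compute FIRST by fixpoint:
round 1:
  A via A→a a: +{a}
  B via B→A: +{a}
  B via B→c a: +{c}
  S via S→a: +{a}
  S via S→b B: +{b}
  S: {a,b}  A: {a}  B: {a,c}
round 2: (no change)
  S: {a,b}  A: {a}  B: {a,c}

FIRST(B) = ["a", "c"]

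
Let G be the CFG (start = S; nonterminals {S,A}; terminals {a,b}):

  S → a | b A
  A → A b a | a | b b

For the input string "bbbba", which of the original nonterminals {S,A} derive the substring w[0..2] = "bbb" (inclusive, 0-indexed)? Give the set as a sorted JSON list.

Convert to CNF:
  S -> T0 A | a
  A -> A X2 | T0 T0 | a
  T0 -> b
  T1 -> a
  X2 -> T0 T1

CYK table (by increasing span) (cells [i..j] with 0 ≤ i ≤ j ≤ 2 only):
  cell(0,0) b: {T0}  orig:{}
  cell(1,1) b: {T0}  orig:{}
  cell(2,2) b: {T0}  orig:{}
  cell(0,1) bb: {A}
  cell(1,2) bb: {A}
  cell(0,2) bbb: {S}

Original NTs in T[0,2] deriving "bbb": ["S"]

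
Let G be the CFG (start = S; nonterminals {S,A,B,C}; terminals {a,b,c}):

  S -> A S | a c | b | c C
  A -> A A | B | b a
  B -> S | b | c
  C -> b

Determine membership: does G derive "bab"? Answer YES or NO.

CNF form of G:
  S -> A S | T0 T1 | T1 C | b
  A -> A A | A S | T0 T1 | T1 C | T2 T0 | b | c
  B -> A S | T0 T1 | T1 C | b | c
  C -> b
  T0 -> a
  T1 -> c
  T2 -> b

CYK table (by increasing span):
  T[0,0] 'b' = {A,B,C,S,T2}  orig:{A,B,C,S}
  T[1,1] 'a' = {T0}  orig:{}
  T[2,2] 'b' = {A,B,C,S,T2}  orig:{A,B,C,S}
  T[0,1] 'ba' = {A}
  T[1,2] 'ab' = ∅
  T[0,2] 'bab' = {A,B,S}

S ∈ T[0,2] ⇒ YES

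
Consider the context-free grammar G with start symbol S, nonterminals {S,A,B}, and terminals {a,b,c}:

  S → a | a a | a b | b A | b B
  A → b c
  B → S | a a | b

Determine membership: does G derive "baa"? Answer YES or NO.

Convert to CNF:
  S -> T0 A | T0 B | T2 T0 | T2 T2 | a
  A -> T0 T1
  B -> T0 A | T0 B | T2 T0 | T2 T2 | a | b
  T0 -> b
  T1 -> c
  T2 -> a

CYK fill:
  T[0,0] 'b' = {B,T0}  orig:{B}
  T[1,1] 'a' = {B,S,T2}  orig:{B,S}
  T[2,2] 'a' = {B,S,T2}  orig:{B,S}
  T[0,1] 'ba' = {B,S}
  T[1,2] 'aa' = {B,S}
  T[0,2] 'baa' = {B,S}

S ∈ T[0,2] ⇒ YES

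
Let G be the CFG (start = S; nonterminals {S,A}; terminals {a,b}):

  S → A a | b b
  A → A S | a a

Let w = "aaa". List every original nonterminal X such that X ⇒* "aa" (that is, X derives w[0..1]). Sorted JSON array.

CNF form of G:
  S -> A T0 | T1 T1
  A -> A S | T0 T0
  T0 -> a
  T1 -> b

CYK table (by increasing span) (cells [i..j] with 0 ≤ i ≤ j ≤ 1 only):
  [0..0]={T0}  "a"  orig:{}
  [1..1]={T0}  "a"  orig:{}
  [0..1]={A}  "aa"

Original NTs in T[0,1] deriving "aa": ["A"]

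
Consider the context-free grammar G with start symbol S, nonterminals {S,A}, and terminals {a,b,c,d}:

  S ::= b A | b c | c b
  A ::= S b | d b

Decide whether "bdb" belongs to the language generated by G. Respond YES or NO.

Convert to CNF:
  S -> T0 A | T0 T2 | T2 T0
  A -> S T0 | T1 T0
  T0 -> b
  T1 -> d
  T2 -> c

CYK table (by increasing span):
  cell(0,0) b: {T0}  orig:{}
  cell(1,1) d: {T1}  orig:{}
  cell(2,2) b: {T0}  orig:{}
  cell(0,1) bd: ∅
  cell(1,2) db: {A}
  cell(0,2) bdb: {S}

S ∈ T[0,2] ⇒ YES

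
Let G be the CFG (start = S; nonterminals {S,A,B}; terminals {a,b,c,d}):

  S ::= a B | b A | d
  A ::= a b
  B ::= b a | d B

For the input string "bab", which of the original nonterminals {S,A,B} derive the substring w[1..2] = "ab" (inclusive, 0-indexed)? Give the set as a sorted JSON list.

Convert to CNF:
  S -> T0 B | T1 A | d
  A -> T0 T1
  B -> T1 T0 | T2 B
  T0 -> a
  T1 -> b
  T2 -> d

CYK table (by increasing span) (cells [i..j] with 1 ≤ i ≤ j ≤ 2 only):
  T[1,1] 'a' = {T0}  orig:{}
  T[2,2] 'b' = {T1}  orig:{}
  T[1,2] 'ab' = {A}

Original NTs in T[1,2] deriving "ab": ["A"]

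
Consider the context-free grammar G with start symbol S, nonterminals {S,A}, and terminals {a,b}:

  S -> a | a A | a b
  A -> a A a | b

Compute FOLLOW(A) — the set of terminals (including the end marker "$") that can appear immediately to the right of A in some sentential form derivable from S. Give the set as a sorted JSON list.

Compute FIRST by fixpoint:
pass 1:
  A via A→a A a: +{a}
  A via A→b: +{b}
  S via S→a: +{a}
  FIRST(S)={a}  FIRST(A)={a,b}
pass 2: (no change)
  FIRST(S)={a}  FIRST(A)={a,b}

FOLLOW iteration:
initialize: $ ∈ FOLLOW(S)
[1]
  A→a A a: FOLLOW(A) ⊇ FIRST(a) = {a}; new: +{a}
  S→a A: FOLLOW(A) ⊇ FOLLOW(S) ⊇ {$}; new: +{$}
  FOLLOW[S]={$}  FOLLOW[A]={$,a}
[2] (stable)
  FOLLOW[S]={$}  FOLLOW[A]={$,a}

FOLLOW(A) = ["$", "a"]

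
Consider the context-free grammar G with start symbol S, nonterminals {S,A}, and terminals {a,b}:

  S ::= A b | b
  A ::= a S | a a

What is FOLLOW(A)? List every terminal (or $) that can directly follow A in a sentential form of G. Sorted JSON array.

Compute FIRST by fixpoint:
round 1:
  A via A→a S: +{a}
  S via S→A b: +{a}
  S via S→b: +{b}
  S: {a,b}  A: {a}
round 2: (stable)
  S: {a,b}  A: {a}

FOLLOW iteration:
FOLLOW(S) := {$}
pass 1:
  S→A b: FOLLOW(A) ⊇ FIRST(b) = {b}; new: +{b}
  S: {$}  A: {b}
pass 2:
  A→a S: FOLLOW(S) ⊇ FOLLOW(A) ⊇ {b}; new: +{b}
  S: {$,b}  A: {b}
pass 3: — fixpoint
  S: {$,b}  A: {b}

FOLLOW(A) = ["b"]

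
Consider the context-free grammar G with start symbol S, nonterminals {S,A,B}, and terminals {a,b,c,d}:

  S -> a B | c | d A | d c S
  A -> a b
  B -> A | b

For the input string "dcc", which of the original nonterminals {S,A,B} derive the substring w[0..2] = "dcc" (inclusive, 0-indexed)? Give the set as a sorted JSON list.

CNF form of G:
  S -> T0 B | T2 A | T2 X4 | c
  A -> T0 T1
  B -> T0 T1 | b
  T0 -> a
  T1 -> b
  T2 -> d
  T3 -> c
  X4 -> T3 S

CYK fill, restricted to cells inside w[0..2]:
  [0..0]={T2}  "d"  orig:{}
  [1..1]={S,T3}  "c"  orig:{S}
  [2..2]={S,T3}  "c"  orig:{S}
  [0..1]=∅  "dc"
  [1..2]={X4}  "cc"  orig:{}
  [0..2]={S}  "dcc"

Original NTs in T[0,2] deriving "dcc": ["S"]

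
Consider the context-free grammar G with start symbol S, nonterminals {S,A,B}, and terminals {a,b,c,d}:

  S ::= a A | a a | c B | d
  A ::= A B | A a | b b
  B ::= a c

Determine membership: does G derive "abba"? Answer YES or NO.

CNF form of G:
  S -> T0 A | T0 T0 | T2 B | d
  A -> A B | A T0 | T1 T1
  B -> T0 T2
  T0 -> a
  T1 -> b
  T2 -> c

CYK fill:
  cell(0,0) a: {T0}  orig:{}
  cell(1,1) b: {T1}  orig:{}
  cell(2,2) b: {T1}  orig:{}
  cell(3,3) a: {T0}  orig:{}
  cell(0,1) ab: ∅
  cell(1,2) bb: {A}
  cell(2,3) ba: ∅
  cell(0,2) abb: {S}
  cell(1,3) bba: {A}
  cell(0,3) abba: {S}

S ∈ T[0,3] ⇒ YES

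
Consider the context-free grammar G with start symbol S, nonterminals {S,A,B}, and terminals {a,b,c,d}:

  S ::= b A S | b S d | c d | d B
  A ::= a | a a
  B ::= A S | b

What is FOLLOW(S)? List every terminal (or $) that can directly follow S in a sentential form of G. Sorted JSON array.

Compute FIRST by fixpoint:
round 1:
  A via A→a: +{a}
  B via B→A S: +{a}
  B via B→b: +{b}
  S via S→b A S: +{b}
  S via S→c d: +{c}
  S via S→d B: +{d}
  FIRST[S]={b,c,d}  FIRST[A]={a}  FIRST[B]={a,b}
round 2: — fixpoint
  FIRST[S]={b,c,d}  FIRST[A]={a}  FIRST[B]={a,b}

FOLLOW iteration:
seed FOLLOW(S) with $
iter 1:
  B→A S: FOLLOW(A) ⊇ FIRST(S) = {b,c,d}; new: +{b,c,d}
  S→b S d: FOLLOW(S) ⊇ FIRST(d) = {d}; new: +{d}
  S→d B: FOLLOW(B) ⊇ FOLLOW(S) ⊇ {$,d}; new: +{$,d}
  S: {$,d}  A: {b,c,d}  B: {$,d}
iter 2: done
  S: {$,d}  A: {b,c,d}  B: {$,d}

FOLLOW(S) = ["$", "d"]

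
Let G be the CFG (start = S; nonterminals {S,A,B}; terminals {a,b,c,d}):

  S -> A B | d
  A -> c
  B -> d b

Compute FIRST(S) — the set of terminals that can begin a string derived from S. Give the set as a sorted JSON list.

FIRST sets, iterate to fixpoint:
pass 1:
  A via A→c: +{c}
  B via B→d b: +{d}
  S via S→A B: +{c}
  S via S→d: +{d}
  S: {c,d}  A: {c}  B: {d}
pass 2: (no change)
  S: {c,d}  A: {c}  B: {d}

FIRST(S) = ["c", "d"]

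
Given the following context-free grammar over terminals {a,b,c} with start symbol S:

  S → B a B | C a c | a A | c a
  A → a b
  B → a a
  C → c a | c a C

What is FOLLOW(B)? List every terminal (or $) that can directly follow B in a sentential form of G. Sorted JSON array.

Compute FIRST by fixpoint:
[1]
  A via A→a b: +{a}
  B via B→a a: +{a}
  C via C→c a: +{c}
  S via S→B a B: +{a}
  S via S→C a c: +{c}
  FIRST(S)={a,c}  FIRST(A)={a}  FIRST(B)={a}  FIRST(C)={c}
[2] done
  FIRST(S)={a,c}  FIRST(A)={a}  FIRST(B)={a}  FIRST(C)={c}

FOLLOW sets:
seed FOLLOW(S) with $
round 1:
  S→B a B: FOLLOW(B) ⊇ FIRST(a) = {a}; new: +{a}
  S→B a B: FOLLOW(B) ⊇ FOLLOW(S) ⊇ {$}; new: +{$}
  S→C a c: FOLLOW(C) ⊇ FIRST(a) = {a}; new: +{a}
  S→a A: FOLLOW(A) ⊇ FOLLOW(S) ⊇ {$}; new: +{$}
  FOLLOW(S)={$}  FOLLOW(A)={$}  FOLLOW(B)={$,a}  FOLLOW(C)={a}
round 2: (no change)
  FOLLOW(S)={$}  FOLLOW(A)={$}  FOLLOW(B)={$,a}  FOLLOW(C)={a}

FOLLOW(B) = ["$", "a"]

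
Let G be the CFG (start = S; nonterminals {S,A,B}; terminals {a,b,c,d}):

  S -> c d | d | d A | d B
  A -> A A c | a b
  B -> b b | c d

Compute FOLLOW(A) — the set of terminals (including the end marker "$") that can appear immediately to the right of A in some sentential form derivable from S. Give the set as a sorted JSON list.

FIRST iteration:
[1]
  A via A→a b: +{a}
  B via B→b b: +{b}
  B via B→c d: +{c}
  S via S→c d: +{c}
  S via S→d: +{d}
  FIRST(S)={c,d}  FIRST(A)={a}  FIRST(B)={b,c}
[2] — fixpoint
  FIRST(S)={c,d}  FIRST(A)={a}  FIRST(B)={b,c}

Compute FOLLOW by fixpoint:
initialize: $ ∈ FOLLOW(S)
round 1:
  A→A A c: FOLLOW(A) ⊇ FIRST(A) = {a}; new: +{a}
  A→A A c: FOLLOW(A) ⊇ FIRST(c) = {c}; new: +{c}
  S→d A: FOLLOW(A) ⊇ FOLLOW(S) ⊇ {$}; new: +{$}
  S→d B: FOLLOW(B) ⊇ FOLLOW(S) ⊇ {$}; new: +{$}
  FOLLOW(S)={$}  FOLLOW(A)={$,a,c}  FOLLOW(B)={$}
round 2: (stable)
  FOLLOW(S)={$}  FOLLOW(A)={$,a,c}  FOLLOW(B)={$}

FOLLOW(A) = ["$", "a", "c"]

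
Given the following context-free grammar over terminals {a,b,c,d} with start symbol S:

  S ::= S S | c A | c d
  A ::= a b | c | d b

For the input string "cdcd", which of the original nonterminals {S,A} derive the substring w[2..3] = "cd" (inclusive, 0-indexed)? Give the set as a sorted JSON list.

CNF form of G:
  S -> S S | T3 A | T3 T2
  A -> T0 T1 | T2 T1 | c
  T0 -> a
  T1 -> b
  T2 -> d
  T3 -> c

CYK fill — only the sub-triangle for w[2..3]:
  [2..2]={A,T3}  "c"  orig:{A}
  [3..3]={T2}  "d"  orig:{}
  [2..3]={S}  "cd"

Original NTs in T[2,3] deriving "cd": ["S"]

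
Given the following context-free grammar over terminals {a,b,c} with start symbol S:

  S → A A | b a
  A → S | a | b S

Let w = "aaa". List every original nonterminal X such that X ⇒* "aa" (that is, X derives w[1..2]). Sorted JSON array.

Convert to CNF:
  S -> A A | T0 T1
  A -> A A | T0 S | T0 T1 | a
  T0 -> b
  T1 -> a

CYK fill (cells [i..j] with 1 ≤ i ≤ j ≤ 2 only):
  [1..1]={A,T1}  "a"  orig:{A}
  [2..2]={A,T1}  "a"  orig:{A}
  [1..2]={A,S}  "aa"

Original NTs in T[1,2] deriving "aa": ["A", "S"]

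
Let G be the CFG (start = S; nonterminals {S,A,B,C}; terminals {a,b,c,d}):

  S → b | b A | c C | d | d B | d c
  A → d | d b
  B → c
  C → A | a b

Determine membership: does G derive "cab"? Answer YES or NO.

CNF form of G:
  S -> T0 B | T0 T3 | T1 A | T3 C | b | d
  A -> T0 T1 | d
  B -> c
  C -> T0 T1 | T2 T1 | d
  T0 -> d
  T1 -> b
  T2 -> a
  T3 -> c

CYK fill:
  T[0,0] 'c' = {B,T3}  orig:{B}
  T[1,1] 'a' = {T2}  orig:{}
  T[2,2] 'b' = {S,T1}  orig:{S}
  T[0,1] 'ca' = ∅
  T[1,2] 'ab' = {C}
  T[0,2] 'cab' = {S}

S ∈ T[0,2] ⇒ YES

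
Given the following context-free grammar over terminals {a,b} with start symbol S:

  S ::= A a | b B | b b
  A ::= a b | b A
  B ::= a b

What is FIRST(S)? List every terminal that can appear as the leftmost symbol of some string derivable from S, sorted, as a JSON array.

FIRST sets, iterate to fixpoint:
iter 1:
  A via A→a b: +{a}
  A via A→b A: +{b}
  B via B→a b: +{a}
  S via S→A a: +{a,b}
  FIRST[S]={a,b}  FIRST[A]={a,b}  FIRST[B]={a}
iter 2: — fixpoint
  FIRST[S]={a,b}  FIRST[A]={a,b}  FIRST[B]={a}

FIRST(S) = ["a", "b"]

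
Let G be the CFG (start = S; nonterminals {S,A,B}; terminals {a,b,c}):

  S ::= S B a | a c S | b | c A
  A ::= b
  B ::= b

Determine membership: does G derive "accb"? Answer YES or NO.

Convert to CNF:
  S -> S X2 | T0 X3 | T1 A | b
  A -> b
  B -> b
  T0 -> a
  T1 -> c
  X2 -> B T0
  X3 -> T1 S

CYK fill:
  cell(0,0) a: {T0}  orig:{}
  cell(1,1) c: {T1}  orig:{}
  cell(2,2) c: {T1}  orig:{}
  cell(3,3) b: {A,B,S}
  cell(0,1) ac: ∅
  cell(1,2) cc: ∅
  cell(2,3) cb: {S,X3}  orig:{S}
  cell(0,2) acc: ∅
  cell(1,3) ccb: {X3}  orig:{}
  cell(0,3) accb: {S}

S ∈ T[0,3] ⇒ YES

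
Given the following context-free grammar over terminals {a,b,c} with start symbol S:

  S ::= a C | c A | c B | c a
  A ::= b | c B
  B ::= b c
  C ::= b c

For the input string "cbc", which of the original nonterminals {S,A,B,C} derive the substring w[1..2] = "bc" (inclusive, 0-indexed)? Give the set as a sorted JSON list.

Convert to CNF:
  S -> T0 A | T0 B | T0 T2 | T2 C
  A -> T0 B | b
  B -> T1 T0
  C -> T1 T0
  T0 -> c
  T1 -> b
  T2 -> a

CYK fill — only the sub-triangle for w[1..2]:
  T[1,1] 'b' = {A,T1}  orig:{A}
  T[2,2] 'c' = {T0}  orig:{}
  T[1,2] 'bc' = {B,C}

Original NTs in T[1,2] deriving "bc": ["B", "C"]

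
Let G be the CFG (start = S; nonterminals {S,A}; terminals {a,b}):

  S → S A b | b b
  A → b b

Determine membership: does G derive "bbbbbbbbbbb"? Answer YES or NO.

Convert to CNF:
  S -> S X1 | T0 T0
  A -> T0 T0
  T0 -> b
  X1 -> A T0

Fill CYK table bottom-up:
  T[0,0] 'b' = {T0}  orig:{}
  T[1,1] 'b' = {T0}  orig:{}
  T[2,2] 'b' = {T0}  orig:{}
  T[3,3] 'b' = {T0}  orig:{}
  T[4,4] 'b' = {T0}  orig:{}
  T[5,5] 'b' = {T0}  orig:{}
  T[6,6] 'b' = {T0}  orig:{}
  T[7,7] 'b' = {T0}  orig:{}
  T[8,8] 'b' = {T0}  orig:{}
  T[9,9] 'b' = {T0}  orig:{}
  T[10,10] 'b' = {T0}  orig:{}
  T[0,1] 'bb' = {A,S}
  T[1,2] 'bb' = {A,S}
  T[2,3] 'bb' = {A,S}
  T[3,4] 'bb' = {A,S}
  T[4,5] 'bb' = {A,S}
  T[5,6] 'bb' = {A,S}
  T[6,7] 'bb' = {A,S}
  T[7,8] 'bb' = {A,S}
  T[8,9] 'bb' = {A,S}
  T[9,10] 'bb' = {A,S}
  T[0,2] 'bbb' = {X1}  orig:{}
  T[1,3] 'bbb' = {X1}  orig:{}
  T[2,4] 'bbb' = {X1}  orig:{}
  T[3,5] 'bbb' = {X1}  orig:{}
  T[4,6] 'bbb' = {X1}  orig:{}
  T[5,7] 'bbb' = {X1}  orig:{}
  T[6,8] 'bbb' = {X1}  orig:{}
  T[7,9] 'bbb' = {X1}  orig:{}
  T[8,10] 'bbb' = {X1}  orig:{}
  T[0,3] 'bbbb' = ∅
  T[1,4] 'bbbb' = ∅
  T[2,5] 'bbbb' = ∅
  T[3,6] 'bbbb' = ∅
  T[4,7] 'bbbb' = ∅
  T[5,8] 'bbbb' = ∅
  T[6,9] 'bbbb' = ∅
  T[7,10] 'bbbb' = ∅
  T[0,4] 'bbbbb' = {S}
  T[1,5] 'bbbbb' = {S}
  T[2,6] 'bbbbb' = {S}
  T[3,7] 'bbbbb' = {S}
  T[4,8] 'bbbbb' = {S}
  T[5,9] 'bbbbb' = {S}
  T[6,10] 'bbbbb' = {S}
  T[0,5] 'bbbbbb' = ∅
  T[1,6] 'bbbbbb' = ∅
  T[2,7] 'bbbbbb' = ∅
  T[3,8] 'bbbbbb' = ∅
  T[4,9] 'bbbbbb' = ∅
  T[5,10] 'bbbbbb' = ∅
  T[0,6] 'bbbbbbb' = ∅
  T[1,7] 'bbbbbbb' = ∅
  T[2,8] 'bbbbbbb' = ∅
  T[3,9] 'bbbbbbb' = ∅
  T[4,10] 'bbbbbbb' = ∅
  T[0,7] 'bbbbbbbb' = {S}
  T[1,8] 'bbbbbbbb' = {S}
  T[2,9] 'bbbbbbbb' = {S}
  T[3,10] 'bbbbbbbb' = {S}
  T[0,8] 'bbbbbbbbb' = ∅
  T[1,9] 'bbbbbbbbb' = ∅
  T[2,10] 'bbbbbbbbb' = ∅
  T[0,9] 'bbbbbbbbbb' = ∅
  T[1,10] 'bbbbbbbbbb' = ∅
  T[0,10] 'bbbbbbbbbbb' = {S}

S ∈ T[0,10] ⇒ YES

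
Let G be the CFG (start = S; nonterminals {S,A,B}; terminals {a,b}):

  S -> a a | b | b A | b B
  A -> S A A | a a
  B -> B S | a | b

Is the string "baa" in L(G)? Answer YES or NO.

CNF form of G:
  S -> T0 T0 | T1 A | T1 B | b
  A -> S X2 | T0 T0
  B -> B S | a | b
  T0 -> a
  T1 -> b
  X2 -> A A

CYK table (by increasing span):
  [0..0]={B,S,T1}  "b"  orig:{B,S}
  [1..1]={B,T0}  "a"  orig:{B}
  [2..2]={B,T0}  "a"  orig:{B}
  [0..1]={S}  "ba"
  [1..2]={A,S}  "aa"
  [0..2]={B,S}  "baa"

S ∈ T[0,2] ⇒ YES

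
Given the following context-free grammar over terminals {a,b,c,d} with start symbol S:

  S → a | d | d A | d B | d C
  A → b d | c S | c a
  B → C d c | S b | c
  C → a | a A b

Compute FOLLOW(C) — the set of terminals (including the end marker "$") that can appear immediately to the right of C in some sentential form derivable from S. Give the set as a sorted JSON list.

FIRST sets, iterate to fixpoint:
round 1:
  A via A→b d: +{b}
  A via A→c S: +{c}
  B via B→c: +{c}
  C via C→a: +{a}
  S via S→a: +{a}
  S via S→d: +{d}
  FIRST[S]={a,d}  FIRST[A]={b,c}  FIRST[B]={c}  FIRST[C]={a}
round 2:
  B via B→C d c: +{a}
  B via B→S b: +{d}
  FIRST[S]={a,d}  FIRST[A]={b,c}  FIRST[B]={a,c,d}  FIRST[C]={a}
round 3: done
  FIRST[S]={a,d}  FIRST[A]={b,c}  FIRST[B]={a,c,d}  FIRST[C]={a}

Compute FOLLOW by fixpoint:
seed FOLLOW(S) with $
iter 1:
  B→C d c: FOLLOW(C) ⊇ FIRST(d) = {d}; new: +{d}
  B→S b: FOLLOW(S) ⊇ FIRST(b) = {b}; new: +{b}
  C→a A b: FOLLOW(A) ⊇ FIRST(b) = {b}; new: +{b}
  S→d A: FOLLOW(A) ⊇ FOLLOW(S) ⊇ {$,b}; new: +{$}
  S→d B: FOLLOW(B) ⊇ FOLLOW(S) ⊇ {$,b}; new: +{$,b}
  S→d C: FOLLOW(C) ⊇ FOLLOW(S) ⊇ {$,b}; new: +{$,b}
  S: {$,b}  A: {$,b}  B: {$,b}  C: {$,b,d}
iter 2: (no change)
  S: {$,b}  A: {$,b}  B: {$,b}  C: {$,b,d}

FOLLOW(C) = ["$", "b", "d"]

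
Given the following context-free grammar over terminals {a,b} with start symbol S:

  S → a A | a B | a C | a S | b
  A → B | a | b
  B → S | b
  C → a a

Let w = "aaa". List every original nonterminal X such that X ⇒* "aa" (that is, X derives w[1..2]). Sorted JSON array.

CNF form of G:
  S -> T0 A | T0 B | T0 C | T0 S | b
  A -> T0 A | T0 B | T0 C | T0 S | a | b
  B -> T0 A | T0 B | T0 C | T0 S | b
  C -> T0 T0
  T0 -> a

CYK table (by increasing span) (cells [i..j] with 1 ≤ i ≤ j ≤ 2 only):
  [1..1]={A,T0}  "a"  orig:{A}
  [2..2]={A,T0}  "a"  orig:{A}
  [1..2]={A,B,C,S}  "aa"

Original NTs in T[1,2] deriving "aa": ["A", "B", "C", "S"]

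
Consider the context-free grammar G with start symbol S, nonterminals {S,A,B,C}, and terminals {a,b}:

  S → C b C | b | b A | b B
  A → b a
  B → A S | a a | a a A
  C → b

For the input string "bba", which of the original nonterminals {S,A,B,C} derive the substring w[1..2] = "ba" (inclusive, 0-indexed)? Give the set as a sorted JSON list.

CNF form of G:
  S -> C X3 | T0 A | T0 B | b
  A -> T0 T1
  B -> A S | T1 T1 | T1 X2
  C -> b
  T0 -> b
  T1 -> a
  X2 -> T1 A
  X3 -> T0 C

CYK table (by increasing span) — only the sub-triangle for w[1..2]:
  T[1,1] 'b' = {C,S,T0}  orig:{C,S}
  T[2,2] 'a' = {T1}  orig:{}
  T[1,2] 'ba' = {A}

Original NTs in T[1,2] deriving "ba": ["A"]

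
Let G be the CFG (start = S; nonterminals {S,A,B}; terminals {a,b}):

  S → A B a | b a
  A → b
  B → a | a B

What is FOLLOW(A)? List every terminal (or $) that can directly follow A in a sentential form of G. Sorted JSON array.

FIRST sets, iterate to fixpoint:
[1]
  A via A→b: +{b}
  B via B→a: +{a}
  S via S→A B a: +{b}
  S: {b}  A: {b}  B: {a}
[2] — fixpoint
  S: {b}  A: {b}  B: {a}

FOLLOW sets:
seed FOLLOW(S) with $
[1]
  S→A B a: FOLLOW(A) ⊇ FIRST(B) = {a}; new: +{a}
  S→A B a: FOLLOW(B) ⊇ FIRST(a) = {a}; new: +{a}
  FOLLOW(S)={$}  FOLLOW(A)={a}  FOLLOW(B)={a}
[2] — fixpoint
  FOLLOW(S)={$}  FOLLOW(A)={a}  FOLLOW(B)={a}

FOLLOW(A) = ["a"]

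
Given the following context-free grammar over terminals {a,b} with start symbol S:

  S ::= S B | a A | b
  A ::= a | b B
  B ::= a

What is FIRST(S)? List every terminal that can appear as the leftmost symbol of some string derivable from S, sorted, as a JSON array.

FIRST iteration:
pass 1:
  A via A→a: +{a}
  A via A→b B: +{b}
  B via B→a: +{a}
  S via S→a A: +{a}
  S via S→b: +{b}
  S: {a,b}  A: {a,b}  B: {a}
pass 2: (no change)
  S: {a,b}  A: {a,b}  B: {a}

FIRST(S) = ["a", "b"]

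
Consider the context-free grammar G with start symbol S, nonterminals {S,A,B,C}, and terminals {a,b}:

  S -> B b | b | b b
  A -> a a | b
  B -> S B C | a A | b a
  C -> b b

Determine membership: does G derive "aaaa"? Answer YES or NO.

CNF form of G:
  S -> B T1 | T1 T1 | b
  A -> T0 T0 | b
  B -> S X2 | T0 A | T1 T0
  C -> T1 T1
  T0 -> a
  T1 -> b
  X2 -> B C

Fill CYK table bottom-up:
  [0..0]={T0}  "a"  orig:{}
  [1..1]={T0}  "a"  orig:{}
  [2..2]={T0}  "a"  orig:{}
  [3..3]={T0}  "a"  orig:{}
  [0..1]={A}  "aa"
  [1..2]={A}  "aa"
  [2..3]={A}  "aa"
  [0..2]={B}  "aaa"
  [1..3]={B}  "aaa"
  [0..3]=∅  "aaaa"

S ∉ T[0,3] ⇒ NO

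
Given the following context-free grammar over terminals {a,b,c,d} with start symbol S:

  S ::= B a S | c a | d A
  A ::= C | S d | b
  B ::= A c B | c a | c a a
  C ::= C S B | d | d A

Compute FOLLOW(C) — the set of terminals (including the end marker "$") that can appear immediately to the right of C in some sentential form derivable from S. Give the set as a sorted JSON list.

FIRST iteration:
round 1:
  A via A→b: +{b}
  B via B→A c B: +{b}
  B via B→c a: +{c}
  C via C→d: +{d}
  S via S→B a S: +{b,c}
  S via S→d A: +{d}
  S: {b,c,d}  A: {b}  B: {b,c}  C: {d}
round 2:
  A via A→C: +{d}
  A via A→S d: +{c}
  B via B→A c B: +{d}
  S: {b,c,d}  A: {b,c,d}  B: {b,c,d}  C: {d}
round 3: (no change)
  S: {b,c,d}  A: {b,c,d}  B: {b,c,d}  C: {d}

FOLLOW sets:
initialize: $ ∈ FOLLOW(S)
round 1:
  A→S d: FOLLOW(S) ⊇ FIRST(d) = {d}; new: +{d}
  B→A c B: FOLLOW(A) ⊇ FIRST(c) = {c}; new: +{c}
  C→C S B: FOLLOW(C) ⊇ FIRST(S) = {b,c,d}; new: +{b,c,d}
  C→C S B: FOLLOW(S) ⊇ FIRST(B) = {b,c,d}; new: +{b,c}
  C→C S B: FOLLOW(B) ⊇ FOLLOW(C) ⊇ {b,c,d}; new: +{b,c,d}
  C→d A: FOLLOW(A) ⊇ FOLLOW(C) ⊇ {b,c,d}; new: +{b,d}
  S→B a S: FOLLOW(B) ⊇ FIRST(a) = {a}; new: +{a}
  S→d A: FOLLOW(A) ⊇ FOLLOW(S) ⊇ {$,b,c,d}; new: +{$}
  S: {$,b,c,d}  A: {$,b,c,d}  B: {a,b,c,d}  C: {b,c,d}
round 2:
  A→C: FOLLOW(C) ⊇ FOLLOW(A) ⊇ {$,b,c,d}; new: +{$}
  C→C S B: FOLLOW(B) ⊇ FOLLOW(C) ⊇ {$,b,c,d}; new: +{$}
  S: {$,b,c,d}  A: {$,b,c,d}  B: {$,a,b,c,d}  C: {$,b,c,d}
round 3: done
  S: {$,b,c,d}  A: {$,b,c,d}  B: {$,a,b,c,d}  C: {$,b,c,d}

FOLLOW(C) = ["$", "b", "c", "d"]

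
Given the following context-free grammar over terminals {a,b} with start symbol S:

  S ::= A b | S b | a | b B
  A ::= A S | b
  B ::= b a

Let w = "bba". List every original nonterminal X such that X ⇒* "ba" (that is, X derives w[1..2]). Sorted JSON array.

CNF form of G:
  S -> A T0 | S T0 | T0 B | a
  A -> A S | b
  B -> T0 T1
  T0 -> b
  T1 -> a

CYK fill (cells [i..j] with 1 ≤ i ≤ j ≤ 2 only):
  [1..1]={A,T0}  "b"  orig:{A}
  [2..2]={S,T1}  "a"  orig:{S}
  [1..2]={A,B}  "ba"

Original NTs in T[1,2] deriving "ba": ["A", "B"]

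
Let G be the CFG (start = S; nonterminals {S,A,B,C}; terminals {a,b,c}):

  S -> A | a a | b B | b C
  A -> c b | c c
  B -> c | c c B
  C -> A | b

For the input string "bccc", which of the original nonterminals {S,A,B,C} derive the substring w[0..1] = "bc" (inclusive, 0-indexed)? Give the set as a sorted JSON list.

Convert to CNF:
  S -> T0 T0 | T0 T1 | T1 B | T1 C | T2 T2
  A -> T0 T0 | T0 T1
  B -> T0 X3 | c
  C -> T0 T0 | T0 T1 | b
  T0 -> c
  T1 -> b
  T2 -> a
  X3 -> T0 B

CYK table (by increasing span) (cells [i..j] with 0 ≤ i ≤ j ≤ 1 only):
  T[0,0] 'b' = {C,T1}  orig:{C}
  T[1,1] 'c' = {B,T0}  orig:{B}
  T[0,1] 'bc' = {S}

Original NTs in T[0,1] deriving "bc": ["S"]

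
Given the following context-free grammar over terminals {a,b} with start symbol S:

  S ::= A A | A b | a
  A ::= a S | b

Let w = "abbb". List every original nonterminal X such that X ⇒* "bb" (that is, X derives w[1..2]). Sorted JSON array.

Convert to CNF:
  S -> A A | A T1 | a
  A -> T0 S | b
  T0 -> a
  T1 -> b

CYK table (by increasing span), restricted to cells inside w[1..2]:
  cell(1,1) b: {A,T1}  orig:{A}
  cell(2,2) b: {A,T1}  orig:{A}
  cell(1,2) bb: {S}

Original NTs in T[1,2] deriving "bb": ["S"]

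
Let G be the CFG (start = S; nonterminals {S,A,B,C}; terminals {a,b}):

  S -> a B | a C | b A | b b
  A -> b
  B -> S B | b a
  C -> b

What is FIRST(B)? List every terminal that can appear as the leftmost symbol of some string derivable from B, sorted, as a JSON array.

Compute FIRST by fixpoint:
iter 1:
  A via A→b: +{b}
  B via B→b a: +{b}
  C via C→b: +{b}
  S via S→a B: +{a}
  S via S→b A: +{b}
  S: {a,b}  A: {b}  B: {b}  C: {b}
iter 2:
  B via B→S B: +{a}
  S: {a,b}  A: {b}  B: {a,b}  C: {b}
iter 3: done
  S: {a,b}  A: {b}  B: {a,b}  C: {b}

FIRST(B) = ["a", "b"]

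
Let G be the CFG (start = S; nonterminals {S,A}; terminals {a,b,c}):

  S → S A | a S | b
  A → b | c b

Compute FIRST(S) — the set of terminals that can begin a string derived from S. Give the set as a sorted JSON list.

Compute FIRST by fixpoint:
pass 1:
  A via A→b: +{b}
  A via A→c b: +{c}
  S via S→a S: +{a}
  S via S→b: +{b}
  S: {a,b}  A: {b,c}
pass 2: — fixpoint
  S: {a,b}  A: {b,c}

FIRST(S) = ["a", "b"]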